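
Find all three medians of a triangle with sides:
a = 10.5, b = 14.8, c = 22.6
Median formula: m_a = ½√(2b² + 2c² − a²) (and cyclically). a² = 110.25, b² = 219.04, c² = 510.76.
m_a = ½√(2·219.04 + 2·510.76 − 110.25) = ½√1349.35 ≈ ½·36.7335 ≈ 18.3667
m_b = ½√(2·110.25 + 2·510.76 − 219.04) = ½√1022.98 ≈ ½·31.9841 ≈ 15.992
m_c = ½√(2·110.25 + 2·219.04 − 510.76) = ½√147.82 ≈ ½·12.1581 ≈ 6.07906

m_a = 18.37, m_b = 15.99, m_c = 6.079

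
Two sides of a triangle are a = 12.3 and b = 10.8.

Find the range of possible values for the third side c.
Triangle inequality: |a − b| < c < a + b
|a − b| = |12.3 − 10.8| = 1.5
a + b = 12.3 + 10.8 = 23.1

1.5 < c < 23.1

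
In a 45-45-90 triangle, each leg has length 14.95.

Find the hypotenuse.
In a 45-45-90 triangle the sides are in ratio 1 : 1 : √2, so hypotenuse = leg·√2.
Hypotenuse = 14.95·√2 ≈ 14.95·1.41421 ≈ 21.1425

Hypotenuse = 14.95√2 = 21.14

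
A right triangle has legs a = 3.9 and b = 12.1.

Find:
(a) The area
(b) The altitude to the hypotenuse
(a) The legs are perpendicular, so Area = ½·a·b = ½·3.9·12.1 = ½·47.19 = 23.595
(b) Hypotenuse c = √(a² + b²) = √(15.21 + 146.41) = √161.62 ≈ 12.713
    Area = ½·c·h_c  ⇒  h_c = 2·Area/c = 47.19/12.713 ≈ 3.71195

Area = 23.595, h_c = 3.712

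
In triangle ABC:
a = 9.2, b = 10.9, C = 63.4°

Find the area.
Two sides and the included angle (SAS): A = ½·a·b·sin(C) = ½·9.2·10.9·sin(63.4°)
sin(63.4°) ≈ 0.894154
A ≈ ½·100.28·0.894154 = 50.14·0.894154 ≈ 44.8329

Area = 44.83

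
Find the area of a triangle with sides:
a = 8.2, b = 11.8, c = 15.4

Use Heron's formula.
s = (8.2 + 11.8 + 15.4)/2 = 35.4/2 = 17.7
s − a = 9.5, s − b = 5.9, s − c = 2.3
s(s−a)(s−b)(s−c) = 17.7·9.5·5.9·2.3 ≈ 2281.8
Area = √2281.8 ≈ 47.7681

Area = 47.77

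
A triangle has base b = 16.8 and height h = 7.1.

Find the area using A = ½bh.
A = ½·b·h = ½·16.8·7.1 = ½·119.28 = 59.64

Area = 59.64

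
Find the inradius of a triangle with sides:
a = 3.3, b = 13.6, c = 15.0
r = Area/s where s is the semi-perimeter.
s = (3.3 + 13.6 + 15.0)/2 = 31.9/2 = 15.95
Area = √(s(s−a)(s−b)(s−c)) = √(15.95·12.65·2.35·0.95) ≈ √450.446 ≈ 21.2237
r ≈ 21.2237/15.95 ≈ 1.33064

r = 1.331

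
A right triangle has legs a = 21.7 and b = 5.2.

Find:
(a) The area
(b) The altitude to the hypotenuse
(a) The legs are perpendicular, so Area = ½·a·b = ½·21.7·5.2 = ½·112.84 = 56.42
(b) Hypotenuse c = √(a² + b²) = √(470.89 + 27.04) = √497.93 ≈ 22.3143
    Area = ½·c·h_c  ⇒  h_c = 2·Area/c = 112.84/22.3143 ≈ 5.05684

Area = 56.42, h_c = 5.057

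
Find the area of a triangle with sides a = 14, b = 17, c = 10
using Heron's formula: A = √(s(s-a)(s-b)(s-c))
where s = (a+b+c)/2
s = (14 + 17 + 10)/2 = 41/2 = 20.5
s − a = 6.5, s − b = 3.5, s − c = 10.5
s(s−a)(s−b)(s−c) = 20.5·6.5·3.5·10.5 = 4896.9375
Area = √4896.9375 ≈ 69.9781

s = 20.5, Area = 69.98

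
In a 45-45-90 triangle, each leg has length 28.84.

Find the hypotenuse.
In a 45-45-90 triangle the sides are in ratio 1 : 1 : √2, so hypotenuse = leg·√2.
Hypotenuse = 28.84·√2 ≈ 28.84·1.41421 ≈ 40.7859

Hypotenuse = 28.84√2 = 40.79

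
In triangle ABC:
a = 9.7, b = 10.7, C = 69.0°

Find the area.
Two sides and the included angle (SAS): A = ½·a·b·sin(C) = ½·9.7·10.7·sin(69.0°)
sin(69.0°) ≈ 0.93358
A ≈ ½·103.79·0.93358 = 51.895·0.93358 ≈ 48.4482

Area = 48.45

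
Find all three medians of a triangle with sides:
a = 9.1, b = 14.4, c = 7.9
Median formula: m_a = ½√(2b² + 2c² − a²) (and cyclically). a² = 82.81, b² = 207.36, c² = 62.41.
m_a = ½√(2·207.36 + 2·62.41 − 82.81) = ½√456.73 ≈ ½·21.3712 ≈ 10.6856
m_b = ½√(2·82.81 + 2·62.41 − 207.36) = ½√83.08 ≈ ½·9.11482 ≈ 4.55741
m_c = ½√(2·82.81 + 2·207.36 − 62.41) = ½√517.93 ≈ ½·22.7581 ≈ 11.379

m_a = 10.69, m_b = 4.557, m_c = 11.38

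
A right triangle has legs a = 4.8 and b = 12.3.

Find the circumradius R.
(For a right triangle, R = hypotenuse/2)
Hypotenuse c = √(a² + b²) = √(23.04 + 151.29) = √174.33 ≈ 13.2034
R = c/2 ≈ 13.2034/2 ≈ 6.6017

R = 6.602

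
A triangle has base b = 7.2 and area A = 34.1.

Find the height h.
A = ½·b·h  ⇒  h = 2A/b = 2·34.1/7.2 = 68.2/7.2 ≈ 9.47222

h = 9.472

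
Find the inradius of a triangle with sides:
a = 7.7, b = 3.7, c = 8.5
r = Area/s where s is the semi-perimeter.
s = (7.7 + 3.7 + 8.5)/2 = 19.9/2 = 9.95
Area = √(s(s−a)(s−b)(s−c)) = √(9.95·2.25·6.25·1.45) ≈ √202.887 ≈ 14.2438
r ≈ 14.2438/9.95 ≈ 1.43154

r = 1.432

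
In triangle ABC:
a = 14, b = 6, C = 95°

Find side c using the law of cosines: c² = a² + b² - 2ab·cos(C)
c² = 14² + 6² − 2·14·6·cos(95°)
cos(95°) ≈ -0.0871557
c² ≈ 196 + 36 − 168·(-0.0871557) ≈ 232 + 14.6422 ≈ 246.642
c ≈ √246.642 ≈ 15.7048

c = 15.7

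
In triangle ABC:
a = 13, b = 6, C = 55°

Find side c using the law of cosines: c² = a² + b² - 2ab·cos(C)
c² = 13² + 6² − 2·13·6·cos(55°)
cos(55°) ≈ 0.573576
c² ≈ 169 + 36 − 156·(0.573576) ≈ 205 − 89.4779 ≈ 115.522
c ≈ √115.522 ≈ 10.7481

c = 10.75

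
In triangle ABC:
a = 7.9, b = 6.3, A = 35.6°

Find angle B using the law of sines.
a/sin(A) = b/sin(B)  ⇒  sin(B) = b·sin(A)/a = 6.3·sin(35.6°)/7.9
sin(35.6°) ≈ 0.582123
sin(B) ≈ 6.3·0.582123/7.9 ≈ 3.66737/7.9 ≈ 0.464225
B = arcsin(0.464225) ≈ 27.6601°
(Since b ≤ a we need B ≤ A, so the obtuse alternative 180° − 27.6601° ≈ 152.34° is rejected.)

B = 27.66°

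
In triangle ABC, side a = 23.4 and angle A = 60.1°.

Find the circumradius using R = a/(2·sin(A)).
R = a/(2·sin(A)) = 23.4/(2·sin(60.1°))
sin(60.1°) ≈ 0.866897
R ≈ 23.4/(2·0.866897) = 23.4/1.73379 ≈ 13.4964

R = 13.5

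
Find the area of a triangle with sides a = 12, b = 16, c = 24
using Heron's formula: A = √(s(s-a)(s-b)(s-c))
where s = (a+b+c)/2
s = (12 + 16 + 24)/2 = 52/2 = 26
s − a = 14, s − b = 10, s − c = 2
s(s−a)(s−b)(s−c) = 26·14·10·2 = 7280
Area = √7280 ≈ 85.3229

s = 26.0, Area = 85.32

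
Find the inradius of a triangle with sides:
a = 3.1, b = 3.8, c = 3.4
r = Area/s where s is the semi-perimeter.
s = (3.1 + 3.8 + 3.4)/2 = 10.3/2 = 5.15
Area = √(s(s−a)(s−b)(s−c)) = √(5.15·2.05·1.35·1.75) ≈ √24.9421 ≈ 4.99421
r ≈ 4.99421/5.15 ≈ 0.969749

r = 0.9697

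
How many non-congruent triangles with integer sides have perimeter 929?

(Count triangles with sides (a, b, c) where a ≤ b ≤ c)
Let a ≤ b ≤ c with a + b + c = 929. The only binding inequality is a + b > c, i.e. 929 − c > c, so c < 929/2; and c ≥ 929/3 since c is the largest side.
So 310 ≤ c ≤ 464. For each c, b runs from ⌈(929 − c)/2⌉ up to c (then a = 929 − b − c satisfies 1 ≤ a ≤ b automatically), giving c − ⌈(929 − c)/2⌉ + 1 choices.
Summing over c: 1 + 3 + 4 + 6 + … + 231 + 232  (155 terms, c = 310, …, 464) = 18096
Check (closed form: nearest integer to p²/48 for even p, (p+3)²/48 for odd p): (929+3)²/48 = 932²/48 = 868624/48 ≈ 18096.33 → 18096

18096 triangles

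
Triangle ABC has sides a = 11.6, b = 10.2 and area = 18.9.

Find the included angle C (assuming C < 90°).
Area = ½·a·b·sin(C)  ⇒  sin(C) = 2·Area/(a·b) = 2·18.9/(11.6·10.2) = 37.8/118.32 ≈ 0.319473
C = arcsin(0.319473) ≈ 18.631° (taking the acute solution since C < 90°)

C = 18.63°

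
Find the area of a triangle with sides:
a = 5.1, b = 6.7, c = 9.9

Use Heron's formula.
s = (5.1 + 6.7 + 9.9)/2 = 21.7/2 = 10.85
s − a = 5.75, s − b = 4.15, s − c = 0.95
s(s−a)(s−b)(s−c) = 10.85·5.75·4.15·0.95 ≈ 245.963
Area = √245.963 ≈ 15.6832

Area = 15.68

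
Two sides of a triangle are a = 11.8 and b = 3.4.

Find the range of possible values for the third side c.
Triangle inequality: |a − b| < c < a + b
|a − b| = |11.8 − 3.4| = 8.4
a + b = 11.8 + 3.4 = 15.2

8.4 < c < 15.2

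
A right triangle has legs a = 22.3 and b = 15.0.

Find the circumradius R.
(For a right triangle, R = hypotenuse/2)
Hypotenuse c = √(a² + b²) = √(497.29 + 225) = √722.29 ≈ 26.8755
R = c/2 ≈ 26.8755/2 ≈ 13.4377

R = 13.44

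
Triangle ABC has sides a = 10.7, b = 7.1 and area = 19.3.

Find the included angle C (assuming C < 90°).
Area = ½·a·b·sin(C)  ⇒  sin(C) = 2·Area/(a·b) = 2·19.3/(10.7·7.1) = 38.6/75.97 ≈ 0.508095
C = arcsin(0.508095) ≈ 30.537° (taking the acute solution since C < 90°)

C = 30.54°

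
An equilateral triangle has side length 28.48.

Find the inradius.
r = Area/s with s the semi-perimeter.
Area = (√3/4)·28.48² = (√3/4)·811.1104 ≈ 0.433013·811.1104 ≈ 351.221
s = 3·28.48/2 = 42.72
r ≈ 351.221/42.72 ≈ 8.22147
(Equivalently r = side/(2√3) = 28.48/3.4641 ≈ 8.22147.)

r = 8.221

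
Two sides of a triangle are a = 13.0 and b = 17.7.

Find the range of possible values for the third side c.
Triangle inequality: |a − b| < c < a + b
|a − b| = |13.0 − 17.7| = 4.7
a + b = 13.0 + 17.7 = 30.7

4.7 < c < 30.7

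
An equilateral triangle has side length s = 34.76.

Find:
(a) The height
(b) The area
(a) The height splits the triangle into two 30-60-90 halves: h = s·√3/2 = 34.76·1.73205/2 ≈ 60.2061/2 ≈ 30.103
(b) Area = (√3/4)·s² = (√3/4)·34.76² = (√3/4)·1208.2576 ≈ 0.433013·1208.2576 ≈ 523.191

Height = 30.1, Area = 523.2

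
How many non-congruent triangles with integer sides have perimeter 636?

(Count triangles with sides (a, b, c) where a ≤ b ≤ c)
Let a ≤ b ≤ c with a + b + c = 636. The only binding inequality is a + b > c, i.e. 636 − c > c, so c < 636/2; and c ≥ 636/3 since c is the largest side.
So 212 ≤ c ≤ 317. For each c, b runs from ⌈(636 − c)/2⌉ up to c (then a = 636 − b − c satisfies 1 ≤ a ≤ b automatically), giving c − ⌈(636 − c)/2⌉ + 1 choices.
Summing over c: 1 + 2 + 4 + 5 + … + 157 + 158  (106 terms, c = 212, …, 317) = 8427
Check (closed form: nearest integer to p²/48 for even p, (p+3)²/48 for odd p): 636²/48 = 404496/48 ≈ 8427.00 → 8427

8427 triangles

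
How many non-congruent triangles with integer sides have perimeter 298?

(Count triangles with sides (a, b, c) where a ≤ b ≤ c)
Let a ≤ b ≤ c with a + b + c = 298. The only binding inequality is a + b > c, i.e. 298 − c > c, so c < 298/2; and c ≥ 298/3 since c is the largest side.
So 100 ≤ c ≤ 148. For each c, b runs from ⌈(298 − c)/2⌉ up to c (then a = 298 − b − c satisfies 1 ≤ a ≤ b automatically), giving c − ⌈(298 − c)/2⌉ + 1 choices.
Summing over c: 2 + 3 + 5 + 6 + … + 72 + 74  (49 terms, c = 100, …, 148) = 1850
Check (closed form: nearest integer to p²/48 for even p, (p+3)²/48 for odd p): 298²/48 = 88804/48 ≈ 1850.08 → 1850

1850 triangles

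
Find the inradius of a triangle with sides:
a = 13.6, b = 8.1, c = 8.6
r = Area/s where s is the semi-perimeter.
s = (13.6 + 8.1 + 8.6)/2 = 30.3/2 = 15.15
Area = √(s(s−a)(s−b)(s−c)) = √(15.15·1.55·7.05·6.55) ≈ √1084.36 ≈ 32.9297
r ≈ 32.9297/15.15 ≈ 2.17358

r = 2.174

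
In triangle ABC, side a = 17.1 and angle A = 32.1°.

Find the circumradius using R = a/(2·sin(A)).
R = a/(2·sin(A)) = 17.1/(2·sin(32.1°))
sin(32.1°) ≈ 0.531399
R ≈ 17.1/(2·0.531399) = 17.1/1.0628 ≈ 16.0896

R = 16.09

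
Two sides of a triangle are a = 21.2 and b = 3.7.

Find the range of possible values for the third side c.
Triangle inequality: |a − b| < c < a + b
|a − b| = |21.2 − 3.7| = 17.5
a + b = 21.2 + 3.7 = 24.9

17.5 < c < 24.9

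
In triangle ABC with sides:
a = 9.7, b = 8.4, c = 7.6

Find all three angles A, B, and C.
Law of cosines for each angle (a² = 94.09, b² = 70.56, c² = 57.76):
cos(A) = (b² + c² − a²)/(2bc) = (70.56 + 57.76 − 94.09)/(2·8.4·7.6) = 34.23/127.68 ≈ 0.268092  ⇒  A ≈ 74.4492°
cos(B) = (a² + c² − b²)/(2ac) = (94.09 + 57.76 − 70.56)/(2·9.7·7.6) = 81.29/147.44 ≈ 0.551343  ⇒  B ≈ 56.5408°
cos(C) = (a² + b² − c²)/(2ab) = (94.09 + 70.56 − 57.76)/(2·9.7·8.4) = 106.89/162.96 ≈ 0.655928  ⇒  C ≈ 49.01°
Check: A + B + C ≈ 180°

A = 74.45°, B = 56.54°, C = 49.01°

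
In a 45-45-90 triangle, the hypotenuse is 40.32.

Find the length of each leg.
In a 45-45-90 triangle hypotenuse = leg·√2, so leg = hypotenuse/√2.
Leg = 40.32/√2 ≈ 40.32/1.41421 ≈ 28.5105

Each leg = 28.51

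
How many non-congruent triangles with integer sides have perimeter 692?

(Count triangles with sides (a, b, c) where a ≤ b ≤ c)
Let a ≤ b ≤ c with a + b + c = 692. The only binding inequality is a + b > c, i.e. 692 − c > c, so c < 692/2; and c ≥ 692/3 since c is the largest side.
So 231 ≤ c ≤ 345. For each c, b runs from ⌈(692 − c)/2⌉ up to c (then a = 692 − b − c satisfies 1 ≤ a ≤ b automatically), giving c − ⌈(692 − c)/2⌉ + 1 choices.
Summing over c: 1 + 3 + 4 + 6 + … + 171 + 172  (115 terms, c = 231, …, 345) = 9976
Check (closed form: nearest integer to p²/48 for even p, (p+3)²/48 for odd p): 692²/48 = 478864/48 ≈ 9976.33 → 9976

9976 triangles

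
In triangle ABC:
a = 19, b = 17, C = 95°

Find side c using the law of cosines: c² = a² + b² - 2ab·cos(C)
c² = 19² + 17² − 2·19·17·cos(95°)
cos(95°) ≈ -0.0871557
c² ≈ 361 + 289 − 646·(-0.0871557) ≈ 650 + 56.3026 ≈ 706.303
c ≈ √706.303 ≈ 26.5764

c = 26.58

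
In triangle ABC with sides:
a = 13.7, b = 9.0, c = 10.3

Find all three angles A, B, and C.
Law of cosines for each angle (a² = 187.69, b² = 81, c² = 106.09):
cos(A) = (b² + c² − a²)/(2bc) = (81 + 106.09 − 187.69)/(2·9.0·10.3) = -0.6/185.4 ≈ -0.00323625  ⇒  A ≈ 90.1854°
cos(B) = (a² + c² − b²)/(2ac) = (187.69 + 106.09 − 81)/(2·13.7·10.3) = 212.78/282.22 ≈ 0.753951  ⇒  B ≈ 41.0662°
cos(C) = (a² + b² − c²)/(2ab) = (187.69 + 81 − 106.09)/(2·13.7·9.0) = 162.6/246.6 ≈ 0.659367  ⇒  C ≈ 48.7484°
Check: A + B + C ≈ 180°

A = 90.19°, B = 41.07°, C = 48.75°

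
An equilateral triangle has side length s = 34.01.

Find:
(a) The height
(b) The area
(a) The height splits the triangle into two 30-60-90 halves: h = s·√3/2 = 34.01·1.73205/2 ≈ 58.907/2 ≈ 29.4535
(b) Area = (√3/4)·s² = (√3/4)·34.01² = (√3/4)·1156.6801 ≈ 0.433013·1156.6801 ≈ 500.857

Height = 29.45, Area = 500.9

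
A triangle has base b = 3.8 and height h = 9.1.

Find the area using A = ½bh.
A = ½·b·h = ½·3.8·9.1 = ½·34.58 = 17.29

Area = 17.29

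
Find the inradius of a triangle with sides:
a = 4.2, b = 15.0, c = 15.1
r = Area/s where s is the semi-perimeter.
s = (4.2 + 15.0 + 15.1)/2 = 34.3/2 = 17.15
Area = √(s(s−a)(s−b)(s−c)) = √(17.15·12.95·2.15·2.05) ≈ √978.873 ≈ 31.2869
r ≈ 31.2869/17.15 ≈ 1.82431

r = 1.824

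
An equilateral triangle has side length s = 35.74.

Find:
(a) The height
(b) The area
(a) The height splits the triangle into two 30-60-90 halves: h = s·√3/2 = 35.74·1.73205/2 ≈ 61.9035/2 ≈ 30.9517
(b) Area = (√3/4)·s² = (√3/4)·35.74² = (√3/4)·1277.3476 ≈ 0.433013·1277.3476 ≈ 553.108

Height = 30.95, Area = 553.1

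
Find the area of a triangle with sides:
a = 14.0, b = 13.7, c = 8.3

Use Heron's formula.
s = (14.0 + 13.7 + 8.3)/2 = 36/2 = 18
s − a = 4, s − b = 4.3, s − c = 9.7
s(s−a)(s−b)(s−c) = 18·4·4.3·9.7 ≈ 3003.12
Area = √3003.12 ≈ 54.8007

Area = 54.8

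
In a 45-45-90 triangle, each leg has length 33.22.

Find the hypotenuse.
In a 45-45-90 triangle the sides are in ratio 1 : 1 : √2, so hypotenuse = leg·√2.
Hypotenuse = 33.22·√2 ≈ 33.22·1.41421 ≈ 46.9802

Hypotenuse = 33.22√2 = 46.98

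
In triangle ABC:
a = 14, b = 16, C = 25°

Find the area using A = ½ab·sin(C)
A = ½·a·b·sin(C) = ½·14·16·sin(25°)
sin(25°) ≈ 0.422618
A ≈ ½·224·0.422618 = 112·0.422618 ≈ 47.3332

Area = 47.33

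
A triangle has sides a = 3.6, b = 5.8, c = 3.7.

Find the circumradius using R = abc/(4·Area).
First find the area with Heron's formula.
s = (3.6 + 5.8 + 3.7)/2 = 6.55
Area = √(s(s−a)(s−b)(s−c)) = √(6.55·2.95·0.75·2.85) ≈ √41.3018 ≈ 6.42665
abc = 3.6·5.8·3.7 = 77.256
R = abc/(4·Area) ≈ 77.256/(4·6.42665) = 77.256/25.7066 ≈ 3.0053

R = 3.005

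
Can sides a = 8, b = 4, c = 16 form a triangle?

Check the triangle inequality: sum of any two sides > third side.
a + b vs c: 8 + 4 = 12 ≤ 16  ✗
a + c vs b: 8 + 16 = 24 > 4  ✓
b + c vs a: 4 + 16 = 20 > 8  ✓

No: 8 + 4 = 12 is not > 16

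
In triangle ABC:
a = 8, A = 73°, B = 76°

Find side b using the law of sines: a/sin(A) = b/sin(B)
a/sin(A) = b/sin(B)  ⇒  b = a·sin(B)/sin(A) = 8·sin(76°)/sin(73°)
sin(76°) ≈ 0.970296, sin(73°) ≈ 0.956305
b ≈ 8·0.970296/0.956305 ≈ 7.76237/0.956305 ≈ 8.11704

b = 8.117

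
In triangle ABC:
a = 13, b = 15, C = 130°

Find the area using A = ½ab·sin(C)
A = ½·a·b·sin(C) = ½·13·15·sin(130°)
sin(130°) ≈ 0.766044
A ≈ ½·195·0.766044 = 97.5·0.766044 ≈ 74.6893

Area = 74.69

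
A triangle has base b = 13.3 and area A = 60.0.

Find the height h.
A = ½·b·h  ⇒  h = 2A/b = 2·60.0/13.3 = 120/13.3 ≈ 9.02256

h = 9.023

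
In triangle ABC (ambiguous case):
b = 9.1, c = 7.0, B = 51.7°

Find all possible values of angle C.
b/sin(B) = c/sin(C)  ⇒  sin(C) = c·sin(B)/b = 7.0·sin(51.7°)/9.1
sin(51.7°) ≈ 0.784776
sin(C) ≈ 7.0·0.784776/9.1 ≈ 5.49343/9.1 ≈ 0.603674
Candidate 1: C₁ = arcsin(0.603674) ≈ 37.1335°  →  A = 180° − 51.7° − 37.1335° ≈ 91.1665° > 0, valid
Candidate 2: C₂ = 180° − C₁ ≈ 142.867°  →  A = 180° − 51.7° − 142.867° ≈ -14.5665° ≤ 0, not a valid triangle

C = 37.13° (one solution)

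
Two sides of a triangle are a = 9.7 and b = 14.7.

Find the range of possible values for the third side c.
Triangle inequality: |a − b| < c < a + b
|a − b| = |9.7 − 14.7| = 5
a + b = 9.7 + 14.7 = 24.4

5 < c < 24.4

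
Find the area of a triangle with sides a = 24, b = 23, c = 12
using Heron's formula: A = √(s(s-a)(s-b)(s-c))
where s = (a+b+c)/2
s = (24 + 23 + 12)/2 = 59/2 = 29.5
s − a = 5.5, s − b = 6.5, s − c = 17.5
s(s−a)(s−b)(s−c) = 29.5·5.5·6.5·17.5 = 18455.9375
Area = √18455.9375 ≈ 135.853

s = 29.5, Area = 135.9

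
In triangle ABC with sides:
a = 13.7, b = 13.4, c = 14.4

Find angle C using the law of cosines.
c² = a² + b² − 2ab·cos(C)  ⇒  cos(C) = (a² + b² − c²)/(2ab)
cos(C) = (13.7² + 13.4² − 14.4²)/(2·13.7·13.4) = (187.69 + 179.56 − 207.36)/367.16 = 159.89/367.16 ≈ 0.435478
C = arccos(0.435478) ≈ 64.1843°

C = 64.18°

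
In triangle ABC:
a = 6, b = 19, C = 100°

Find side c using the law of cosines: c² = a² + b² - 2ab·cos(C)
c² = 6² + 19² − 2·6·19·cos(100°)
cos(100°) ≈ -0.173648
c² ≈ 36 + 361 − 228·(-0.173648) ≈ 397 + 39.5918 ≈ 436.592
c ≈ √436.592 ≈ 20.8948

c = 20.89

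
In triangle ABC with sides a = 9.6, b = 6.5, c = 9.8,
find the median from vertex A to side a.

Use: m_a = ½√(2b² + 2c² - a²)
m_a = ½√(2·6.5² + 2·9.8² − 9.6²) = ½√(2·42.25 + 2·96.04 − 92.16) = ½√(84.5 + 192.08 − 92.16) = ½√184.42
√184.42 ≈ 13.5801, so m_a ≈ 6.79007

m_a = 6.79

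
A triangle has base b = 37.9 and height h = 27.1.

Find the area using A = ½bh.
A = ½·b·h = ½·37.9·27.1 = ½·1027.09 = 513.545

Area = 513.545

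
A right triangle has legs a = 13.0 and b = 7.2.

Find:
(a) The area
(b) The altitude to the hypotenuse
(a) The legs are perpendicular, so Area = ½·a·b = ½·13.0·7.2 = ½·93.6 = 46.8
(b) Hypotenuse c = √(a² + b²) = √(169 + 51.84) = √220.84 ≈ 14.8607
    Area = ½·c·h_c  ⇒  h_c = 2·Area/c = 93.6/14.8607 ≈ 6.2985

Area = 46.8, h_c = 6.298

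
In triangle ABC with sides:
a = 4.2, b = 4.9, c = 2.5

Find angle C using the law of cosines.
c² = a² + b² − 2ab·cos(C)  ⇒  cos(C) = (a² + b² − c²)/(2ab)
cos(C) = (4.2² + 4.9² − 2.5²)/(2·4.2·4.9) = (17.64 + 24.01 − 6.25)/41.16 = 35.4/41.16 ≈ 0.860058
C = arccos(0.860058) ≈ 30.6769°

C = 30.68°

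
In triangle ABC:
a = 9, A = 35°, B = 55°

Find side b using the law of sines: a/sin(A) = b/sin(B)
a/sin(A) = b/sin(B)  ⇒  b = a·sin(B)/sin(A) = 9·sin(55°)/sin(35°)
sin(55°) ≈ 0.819152, sin(35°) ≈ 0.573576
b ≈ 9·0.819152/0.573576 ≈ 7.37237/0.573576 ≈ 12.8533

b = 12.85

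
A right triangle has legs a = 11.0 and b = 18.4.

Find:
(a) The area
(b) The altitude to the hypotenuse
(a) The legs are perpendicular, so Area = ½·a·b = ½·11.0·18.4 = ½·202.4 = 101.2
(b) Hypotenuse c = √(a² + b²) = √(121 + 338.56) = √459.56 ≈ 21.4374
    Area = ½·c·h_c  ⇒  h_c = 2·Area/c = 202.4/21.4374 ≈ 9.44147

Area = 101.2, h_c = 9.441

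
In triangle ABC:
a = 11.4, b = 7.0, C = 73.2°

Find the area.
Two sides and the included angle (SAS): A = ½·a·b·sin(C) = ½·11.4·7.0·sin(73.2°)
sin(73.2°) ≈ 0.957319
A ≈ ½·79.8·0.957319 = 39.9·0.957319 ≈ 38.197

Area = 38.2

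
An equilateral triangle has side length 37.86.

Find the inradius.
r = Area/s with s the semi-perimeter.
Area = (√3/4)·37.86² = (√3/4)·1433.3796 ≈ 0.433013·1433.3796 ≈ 620.672
s = 3·37.86/2 = 56.79
r ≈ 620.672/56.79 ≈ 10.9292
(Equivalently r = side/(2√3) = 37.86/3.4641 ≈ 10.9292.)

r = 10.93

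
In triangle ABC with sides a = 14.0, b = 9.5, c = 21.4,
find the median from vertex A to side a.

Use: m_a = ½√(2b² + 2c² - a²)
m_a = ½√(2·9.5² + 2·21.4² − 14.0²) = ½√(2·90.25 + 2·457.96 − 196) = ½√(180.5 + 915.92 − 196) = ½√900.42
√900.42 ≈ 30.007, so m_a ≈ 15.0035

m_a = 15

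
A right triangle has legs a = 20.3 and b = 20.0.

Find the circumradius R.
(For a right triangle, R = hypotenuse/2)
Hypotenuse c = √(a² + b²) = √(412.09 + 400) = √812.09 ≈ 28.4972
R = c/2 ≈ 28.4972/2 ≈ 14.2486

R = 14.25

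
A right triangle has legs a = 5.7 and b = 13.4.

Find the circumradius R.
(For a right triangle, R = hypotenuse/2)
Hypotenuse c = √(a² + b²) = √(32.49 + 179.56) = √212.05 ≈ 14.5619
R = c/2 ≈ 14.5619/2 ≈ 7.28097

R = 7.281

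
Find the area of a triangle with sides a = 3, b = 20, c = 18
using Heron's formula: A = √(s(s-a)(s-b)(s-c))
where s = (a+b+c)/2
s = (3 + 20 + 18)/2 = 41/2 = 20.5
s − a = 17.5, s − b = 0.5, s − c = 2.5
s(s−a)(s−b)(s−c) = 20.5·17.5·0.5·2.5 = 448.4375
Area = √448.4375 ≈ 21.1763

s = 20.5, Area = 21.18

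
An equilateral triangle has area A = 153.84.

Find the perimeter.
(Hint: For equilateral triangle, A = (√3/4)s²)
A = (√3/4)s²  ⇒  s² = 4A/√3 = 4·153.84/√3 = 615.36/1.73205 ≈ 355.278
s ≈ √355.278 ≈ 18.8488
Perimeter = 3s ≈ 3·18.8488 ≈ 56.5465

Perimeter = 56.55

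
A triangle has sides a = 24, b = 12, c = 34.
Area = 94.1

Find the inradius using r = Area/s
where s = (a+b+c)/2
s = (24 + 12 + 34)/2 = 70/2 = 35
r = Area/s = 94.1/35 ≈ 2.68857

r = 2.689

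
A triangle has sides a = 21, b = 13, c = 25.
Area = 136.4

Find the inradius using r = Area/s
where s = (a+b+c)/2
s = (21 + 13 + 25)/2 = 59/2 = 29.5
r = Area/s = 136.4/29.5 ≈ 4.62373

r = 4.624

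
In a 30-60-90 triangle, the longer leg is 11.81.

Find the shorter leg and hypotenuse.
In a 30-60-90 triangle the sides are in ratio 1 : √3 : 2, so short leg = long leg/√3 and hypotenuse = 2·(short leg).
Short leg = 11.81/√3 ≈ 11.81/1.73205 ≈ 6.81851
Hypotenuse = 2·6.81851 ≈ 13.637

Short leg = 6.819, Hypotenuse = 13.64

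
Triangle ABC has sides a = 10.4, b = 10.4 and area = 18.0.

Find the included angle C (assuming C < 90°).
Area = ½·a·b·sin(C)  ⇒  sin(C) = 2·Area/(a·b) = 2·18.0/(10.4·10.4) = 36/108.16 ≈ 0.33284
C = arcsin(0.33284) ≈ 19.4413° (taking the acute solution since C < 90°)

C = 19.44°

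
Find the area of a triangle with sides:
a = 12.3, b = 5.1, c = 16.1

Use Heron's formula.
s = (12.3 + 5.1 + 16.1)/2 = 33.5/2 = 16.75
s − a = 4.45, s − b = 11.65, s − c = 0.65
s(s−a)(s−b)(s−c) = 16.75·4.45·11.65·0.65 ≈ 564.435
Area = √564.435 ≈ 23.7578

Area = 23.76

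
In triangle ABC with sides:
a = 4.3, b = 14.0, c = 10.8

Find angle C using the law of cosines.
c² = a² + b² − 2ab·cos(C)  ⇒  cos(C) = (a² + b² − c²)/(2ab)
cos(C) = (4.3² + 14.0² − 10.8²)/(2·4.3·14.0) = (18.49 + 196 − 116.64)/120.4 = 97.85/120.4 ≈ 0.812708
C = arccos(0.812708) ≈ 35.6387°

C = 35.64°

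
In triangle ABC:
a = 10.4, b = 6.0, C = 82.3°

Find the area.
Two sides and the included angle (SAS): A = ½·a·b·sin(C) = ½·10.4·6.0·sin(82.3°)
sin(82.3°) ≈ 0.990983
A ≈ ½·62.4·0.990983 = 31.2·0.990983 ≈ 30.9187

Area = 30.92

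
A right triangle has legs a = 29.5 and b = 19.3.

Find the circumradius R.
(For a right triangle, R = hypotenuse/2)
Hypotenuse c = √(a² + b²) = √(870.25 + 372.49) = √1242.74 ≈ 35.2525
R = c/2 ≈ 35.2525/2 ≈ 17.6263

R = 17.63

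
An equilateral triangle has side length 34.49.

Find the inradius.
r = Area/s with s the semi-perimeter.
Area = (√3/4)·34.49² = (√3/4)·1189.5601 ≈ 0.433013·1189.5601 ≈ 515.095
s = 3·34.49/2 = 51.735
r ≈ 515.095/51.735 ≈ 9.95641
(Equivalently r = side/(2√3) = 34.49/3.4641 ≈ 9.95641.)

r = 9.956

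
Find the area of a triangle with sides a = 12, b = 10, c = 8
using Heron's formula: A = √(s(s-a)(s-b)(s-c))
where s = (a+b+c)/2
s = (12 + 10 + 8)/2 = 30/2 = 15
s − a = 3, s − b = 5, s − c = 7
s(s−a)(s−b)(s−c) = 15·3·5·7 = 1575
Area = √1575 ≈ 39.6863

s = 15.0, Area = 39.69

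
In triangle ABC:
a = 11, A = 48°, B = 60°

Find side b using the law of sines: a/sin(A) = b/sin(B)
a/sin(A) = b/sin(B)  ⇒  b = a·sin(B)/sin(A) = 11·sin(60°)/sin(48°)
sin(60°) ≈ 0.866025, sin(48°) ≈ 0.743145
b ≈ 11·0.866025/0.743145 ≈ 9.52628/0.743145 ≈ 12.8189

b = 12.82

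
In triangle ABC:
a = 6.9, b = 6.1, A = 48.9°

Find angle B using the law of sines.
a/sin(A) = b/sin(B)  ⇒  sin(B) = b·sin(A)/a = 6.1·sin(48.9°)/6.9
sin(48.9°) ≈ 0.753563
sin(B) ≈ 6.1·0.753563/6.9 ≈ 4.59674/6.9 ≈ 0.666194
B = arcsin(0.666194) ≈ 41.774°
(Since b ≤ a we need B ≤ A, so the obtuse alternative 180° − 41.774° ≈ 138.226° is rejected.)

B = 41.77°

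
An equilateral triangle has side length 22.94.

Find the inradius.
r = Area/s with s the semi-perimeter.
Area = (√3/4)·22.94² = (√3/4)·526.2436 ≈ 0.433013·526.2436 ≈ 227.87
s = 3·22.94/2 = 34.41
r ≈ 227.87/34.41 ≈ 6.62221
(Equivalently r = side/(2√3) = 22.94/3.4641 ≈ 6.62221.)

r = 6.622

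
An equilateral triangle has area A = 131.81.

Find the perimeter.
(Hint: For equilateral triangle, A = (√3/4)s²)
A = (√3/4)s²  ⇒  s² = 4A/√3 = 4·131.81/√3 = 527.24/1.73205 ≈ 304.402
s ≈ √304.402 ≈ 17.4471
Perimeter = 3s ≈ 3·17.4471 ≈ 52.3414

Perimeter = 52.34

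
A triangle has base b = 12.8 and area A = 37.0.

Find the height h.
A = ½·b·h  ⇒  h = 2A/b = 2·37.0/12.8 = 74/12.8 ≈ 5.78125

h = 5.781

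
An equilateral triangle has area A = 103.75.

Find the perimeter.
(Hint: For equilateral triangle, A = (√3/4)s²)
A = (√3/4)s²  ⇒  s² = 4A/√3 = 4·103.75/√3 = 415/1.73205 ≈ 239.6
s ≈ √239.6 ≈ 15.479
Perimeter = 3s ≈ 3·15.479 ≈ 46.4371

Perimeter = 46.44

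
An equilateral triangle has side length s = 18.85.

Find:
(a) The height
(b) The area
(a) The height splits the triangle into two 30-60-90 halves: h = s·√3/2 = 18.85·1.73205/2 ≈ 32.6492/2 ≈ 16.3246
(b) Area = (√3/4)·s² = (√3/4)·18.85² = (√3/4)·355.3225 ≈ 0.433013·355.3225 ≈ 153.859

Height = 16.32, Area = 153.9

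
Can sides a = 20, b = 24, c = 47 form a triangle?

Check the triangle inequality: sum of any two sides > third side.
a + b vs c: 20 + 24 = 44 ≤ 47  ✗
a + c vs b: 20 + 47 = 67 > 24  ✓
b + c vs a: 24 + 47 = 71 > 20  ✓

No: 20 + 24 = 44 is not > 47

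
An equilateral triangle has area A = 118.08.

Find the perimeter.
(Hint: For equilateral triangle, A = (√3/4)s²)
A = (√3/4)s²  ⇒  s² = 4A/√3 = 4·118.08/√3 = 472.32/1.73205 ≈ 272.694
s ≈ √272.694 ≈ 16.5135
Perimeter = 3s ≈ 3·16.5135 ≈ 49.5404

Perimeter = 49.54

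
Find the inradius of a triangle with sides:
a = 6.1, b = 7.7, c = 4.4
r = Area/s where s is the semi-perimeter.
s = (6.1 + 7.7 + 4.4)/2 = 18.2/2 = 9.1
Area = √(s(s−a)(s−b)(s−c)) = √(9.1·3·1.4·4.7) ≈ √179.634 ≈ 13.4028
r ≈ 13.4028/9.1 ≈ 1.47283

r = 1.473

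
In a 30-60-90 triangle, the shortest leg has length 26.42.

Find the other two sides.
In a 30-60-90 triangle the sides are in ratio 1 : √3 : 2 (short leg : long leg : hypotenuse).
Long leg = 26.42·√3 ≈ 26.42·1.73205 ≈ 45.7608
Hypotenuse = 2·26.42 = 52.84

Long leg = 26.42√3 = 45.76, Hypotenuse = 52.84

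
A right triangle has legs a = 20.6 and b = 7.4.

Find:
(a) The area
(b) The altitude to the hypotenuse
(a) The legs are perpendicular, so Area = ½·a·b = ½·20.6·7.4 = ½·152.44 = 76.22
(b) Hypotenuse c = √(a² + b²) = √(424.36 + 54.76) = √479.12 ≈ 21.8888
    Area = ½·c·h_c  ⇒  h_c = 2·Area/c = 152.44/21.8888 ≈ 6.96429

Area = 76.22, h_c = 6.964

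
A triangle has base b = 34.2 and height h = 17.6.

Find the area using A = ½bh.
A = ½·b·h = ½·34.2·17.6 = ½·601.92 = 300.96

Area = 300.96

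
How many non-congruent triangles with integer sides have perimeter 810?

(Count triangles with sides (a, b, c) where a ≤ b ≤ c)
Let a ≤ b ≤ c with a + b + c = 810. The only binding inequality is a + b > c, i.e. 810 − c > c, so c < 810/2; and c ≥ 810/3 since c is the largest side.
So 270 ≤ c ≤ 404. For each c, b runs from ⌈(810 − c)/2⌉ up to c (then a = 810 − b − c satisfies 1 ≤ a ≤ b automatically), giving c − ⌈(810 − c)/2⌉ + 1 choices.
Summing over c: 1 + 2 + 4 + 5 + … + 200 + 202  (135 terms, c = 270, …, 404) = 13669
Check (closed form: nearest integer to p²/48 for even p, (p+3)²/48 for odd p): 810²/48 = 656100/48 ≈ 13668.75 → 13669

13669 triangles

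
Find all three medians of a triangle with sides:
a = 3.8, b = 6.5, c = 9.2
Median formula: m_a = ½√(2b² + 2c² − a²) (and cyclically). a² = 14.44, b² = 42.25, c² = 84.64.
m_a = ½√(2·42.25 + 2·84.64 − 14.44) = ½√239.34 ≈ ½·15.4706 ≈ 7.73531
m_b = ½√(2·14.44 + 2·84.64 − 42.25) = ½√155.91 ≈ ½·12.4864 ≈ 6.2432
m_c = ½√(2·14.44 + 2·42.25 − 84.64) = ½√28.74 ≈ ½·5.36097 ≈ 2.68049

m_a = 7.735, m_b = 6.243, m_c = 2.68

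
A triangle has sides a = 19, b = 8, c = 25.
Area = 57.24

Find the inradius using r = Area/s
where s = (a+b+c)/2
s = (19 + 8 + 25)/2 = 52/2 = 26
r = Area/s = 57.24/26 ≈ 2.20154

r = 2.202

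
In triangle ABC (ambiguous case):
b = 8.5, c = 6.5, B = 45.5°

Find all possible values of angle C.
b/sin(B) = c/sin(C)  ⇒  sin(C) = c·sin(B)/b = 6.5·sin(45.5°)/8.5
sin(45.5°) ≈ 0.71325
sin(C) ≈ 6.5·0.71325/8.5 ≈ 4.63613/8.5 ≈ 0.545427
Candidate 1: C₁ = arcsin(0.545427) ≈ 33.0538°  →  A = 180° − 45.5° − 33.0538° ≈ 101.446° > 0, valid
Candidate 2: C₂ = 180° − C₁ ≈ 146.946°  →  A = 180° − 45.5° − 146.946° ≈ -12.4462° ≤ 0, not a valid triangle

C = 33.05° (one solution)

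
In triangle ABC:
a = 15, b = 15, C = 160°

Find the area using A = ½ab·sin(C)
A = ½·a·b·sin(C) = ½·15·15·sin(160°)
sin(160°) ≈ 0.34202
A ≈ ½·225·0.34202 = 112.5·0.34202 ≈ 38.4773

Area = 38.48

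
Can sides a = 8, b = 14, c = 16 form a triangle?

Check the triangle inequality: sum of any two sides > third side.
a + b vs c: 8 + 14 = 22 > 16  ✓
a + c vs b: 8 + 16 = 24 > 14  ✓
b + c vs a: 14 + 16 = 30 > 8  ✓

Yes, triangle inequality satisfied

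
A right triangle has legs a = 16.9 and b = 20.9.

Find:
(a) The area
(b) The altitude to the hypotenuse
(a) The legs are perpendicular, so Area = ½·a·b = ½·16.9·20.9 = ½·353.21 = 176.605
(b) Hypotenuse c = √(a² + b²) = √(285.61 + 436.81) = √722.42 ≈ 26.8779
    Area = ½·c·h_c  ⇒  h_c = 2·Area/c = 353.21/26.8779 ≈ 13.1413

Area = 176.605, h_c = 13.14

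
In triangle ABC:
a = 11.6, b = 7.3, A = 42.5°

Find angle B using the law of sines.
a/sin(A) = b/sin(B)  ⇒  sin(B) = b·sin(A)/a = 7.3·sin(42.5°)/11.6
sin(42.5°) ≈ 0.67559
sin(B) ≈ 7.3·0.67559/11.6 ≈ 4.93181/11.6 ≈ 0.425156
B = arcsin(0.425156) ≈ 25.1605°
(Since b ≤ a we need B ≤ A, so the obtuse alternative 180° − 25.1605° ≈ 154.839° is rejected.)

B = 25.16°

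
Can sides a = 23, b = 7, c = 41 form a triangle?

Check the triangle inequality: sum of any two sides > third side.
a + b vs c: 23 + 7 = 30 ≤ 41  ✗
a + c vs b: 23 + 41 = 64 > 7  ✓
b + c vs a: 7 + 41 = 48 > 23  ✓

No: 23 + 7 = 30 is not > 41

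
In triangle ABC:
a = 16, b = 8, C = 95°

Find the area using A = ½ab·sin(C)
A = ½·a·b·sin(C) = ½·16·8·sin(95°)
sin(95°) ≈ 0.996195
A ≈ ½·128·0.996195 = 64·0.996195 ≈ 63.7565

Area = 63.76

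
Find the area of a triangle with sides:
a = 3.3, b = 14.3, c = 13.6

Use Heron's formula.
s = (3.3 + 14.3 + 13.6)/2 = 31.2/2 = 15.6
s − a = 12.3, s − b = 1.3, s − c = 2
s(s−a)(s−b)(s−c) = 15.6·12.3·1.3·2 ≈ 498.888
Area = √498.888 ≈ 22.3358

Area = 22.34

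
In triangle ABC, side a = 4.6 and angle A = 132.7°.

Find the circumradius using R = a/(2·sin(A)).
R = a/(2·sin(A)) = 4.6/(2·sin(132.7°))
sin(132.7°) ≈ 0.734915
R ≈ 4.6/(2·0.734915) = 4.6/1.46983 ≈ 3.12962

R = 3.13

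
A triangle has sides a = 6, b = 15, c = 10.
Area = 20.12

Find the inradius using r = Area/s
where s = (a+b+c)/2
s = (6 + 15 + 10)/2 = 31/2 = 15.5
r = Area/s = 20.12/15.5 ≈ 1.29806

r = 1.298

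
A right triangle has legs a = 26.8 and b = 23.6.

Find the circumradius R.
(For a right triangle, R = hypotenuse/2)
Hypotenuse c = √(a² + b²) = √(718.24 + 556.96) = √1275.2 ≈ 35.7099
R = c/2 ≈ 35.7099/2 ≈ 17.855

R = 17.85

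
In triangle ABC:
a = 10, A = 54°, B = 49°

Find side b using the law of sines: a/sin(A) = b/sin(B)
a/sin(A) = b/sin(B)  ⇒  b = a·sin(B)/sin(A) = 10·sin(49°)/sin(54°)
sin(49°) ≈ 0.75471, sin(54°) ≈ 0.809017
b ≈ 10·0.75471/0.809017 ≈ 7.5471/0.809017 ≈ 9.32872

b = 9.329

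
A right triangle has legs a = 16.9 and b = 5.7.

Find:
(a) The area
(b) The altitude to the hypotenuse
(a) The legs are perpendicular, so Area = ½·a·b = ½·16.9·5.7 = ½·96.33 = 48.165
(b) Hypotenuse c = √(a² + b²) = √(285.61 + 32.49) = √318.1 ≈ 17.8354
    Area = ½·c·h_c  ⇒  h_c = 2·Area/c = 96.33/17.8354 ≈ 5.40107

Area = 48.165, h_c = 5.401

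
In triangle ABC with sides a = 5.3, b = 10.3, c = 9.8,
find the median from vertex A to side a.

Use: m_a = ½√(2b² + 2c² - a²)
m_a = ½√(2·10.3² + 2·9.8² − 5.3²) = ½√(2·106.09 + 2·96.04 − 28.09) = ½√(212.18 + 192.08 − 28.09) = ½√376.17
√376.17 ≈ 19.3951, so m_a ≈ 9.69755

m_a = 9.698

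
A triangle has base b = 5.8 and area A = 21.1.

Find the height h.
A = ½·b·h  ⇒  h = 2A/b = 2·21.1/5.8 = 42.2/5.8 ≈ 7.27586

h = 7.276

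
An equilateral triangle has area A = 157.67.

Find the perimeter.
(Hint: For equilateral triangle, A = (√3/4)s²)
A = (√3/4)s²  ⇒  s² = 4A/√3 = 4·157.67/√3 = 630.68/1.73205 ≈ 364.123
s ≈ √364.123 ≈ 19.082
Perimeter = 3s ≈ 3·19.082 ≈ 57.246

Perimeter = 57.25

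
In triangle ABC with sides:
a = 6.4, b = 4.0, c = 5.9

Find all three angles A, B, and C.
Law of cosines for each angle (a² = 40.96, b² = 16, c² = 34.81):
cos(A) = (b² + c² − a²)/(2bc) = (16 + 34.81 − 40.96)/(2·4.0·5.9) = 9.85/47.2 ≈ 0.208686  ⇒  A ≈ 77.9546°
cos(B) = (a² + c² − b²)/(2ac) = (40.96 + 34.81 − 16)/(2·6.4·5.9) = 59.77/75.52 ≈ 0.791446  ⇒  B ≈ 37.6792°
cos(C) = (a² + b² − c²)/(2ab) = (40.96 + 16 − 34.81)/(2·6.4·4.0) = 22.15/51.2 ≈ 0.432617  ⇒  C ≈ 64.3662°
Check: A + B + C ≈ 180°

A = 77.95°, B = 37.68°, C = 64.37°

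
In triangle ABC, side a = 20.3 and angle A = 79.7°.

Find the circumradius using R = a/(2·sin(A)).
R = a/(2·sin(A)) = 20.3/(2·sin(79.7°))
sin(79.7°) ≈ 0.983885
R ≈ 20.3/(2·0.983885) = 20.3/1.96777 ≈ 10.3162

R = 10.32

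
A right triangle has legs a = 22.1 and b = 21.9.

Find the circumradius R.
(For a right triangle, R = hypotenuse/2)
Hypotenuse c = √(a² + b²) = √(488.41 + 479.61) = √968.02 ≈ 31.113
R = c/2 ≈ 31.113/2 ≈ 15.5565

R = 15.56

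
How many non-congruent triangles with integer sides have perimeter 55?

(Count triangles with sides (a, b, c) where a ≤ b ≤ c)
Let a ≤ b ≤ c with a + b + c = 55. The only binding inequality is a + b > c, i.e. 55 − c > c, so c < 55/2; and c ≥ 55/3 since c is the largest side.
So 19 ≤ c ≤ 27. For each c, b runs from ⌈(55 − c)/2⌉ up to c (then a = 55 − b − c satisfies 1 ≤ a ≤ b automatically), giving c − ⌈(55 − c)/2⌉ + 1 choices.
Summing over c: 2 + 3 + 5 + 6 + 8 + 9 + 11 + 12 + 14 = 70
Check (closed form: nearest integer to p²/48 for even p, (p+3)²/48 for odd p): (55+3)²/48 = 58²/48 = 3364/48 ≈ 70.08 → 70

70 triangles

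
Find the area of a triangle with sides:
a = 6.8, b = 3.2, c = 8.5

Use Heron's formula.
s = (6.8 + 3.2 + 8.5)/2 = 18.5/2 = 9.25
s − a = 2.45, s − b = 6.05, s − c = 0.75
s(s−a)(s−b)(s−c) = 9.25·2.45·6.05·0.75 ≈ 102.831
Area = √102.831 ≈ 10.1406

Area = 10.14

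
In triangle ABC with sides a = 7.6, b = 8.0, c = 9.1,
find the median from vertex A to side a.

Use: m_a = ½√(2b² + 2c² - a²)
m_a = ½√(2·8.0² + 2·9.1² − 7.6²) = ½√(2·64 + 2·82.81 − 57.76) = ½√(128 + 165.62 − 57.76) = ½√235.86
√235.86 ≈ 15.3577, so m_a ≈ 7.67887

m_a = 7.679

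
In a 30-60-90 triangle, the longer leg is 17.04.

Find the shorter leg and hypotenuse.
In a 30-60-90 triangle the sides are in ratio 1 : √3 : 2, so short leg = long leg/√3 and hypotenuse = 2·(short leg).
Short leg = 17.04/√3 ≈ 17.04/1.73205 ≈ 9.83805
Hypotenuse = 2·9.83805 ≈ 19.6761

Short leg = 9.838, Hypotenuse = 19.68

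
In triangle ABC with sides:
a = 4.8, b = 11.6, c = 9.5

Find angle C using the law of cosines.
c² = a² + b² − 2ab·cos(C)  ⇒  cos(C) = (a² + b² − c²)/(2ab)
cos(C) = (4.8² + 11.6² − 9.5²)/(2·4.8·11.6) = (23.04 + 134.56 − 90.25)/111.36 = 67.35/111.36 ≈ 0.604795
C = arccos(0.604795) ≈ 52.7859°

C = 52.79°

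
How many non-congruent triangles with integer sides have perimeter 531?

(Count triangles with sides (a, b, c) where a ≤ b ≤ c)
Let a ≤ b ≤ c with a + b + c = 531. The only binding inequality is a + b > c, i.e. 531 − c > c, so c < 531/2; and c ≥ 531/3 since c is the largest side.
So 177 ≤ c ≤ 265. For each c, b runs from ⌈(531 − c)/2⌉ up to c (then a = 531 − b − c satisfies 1 ≤ a ≤ b automatically), giving c − ⌈(531 − c)/2⌉ + 1 choices.
Summing over c: 1 + 2 + 4 + 5 + … + 131 + 133  (89 terms, c = 177, …, 265) = 5941
Check (closed form: nearest integer to p²/48 for even p, (p+3)²/48 for odd p): (531+3)²/48 = 534²/48 = 285156/48 ≈ 5940.75 → 5941

5941 triangles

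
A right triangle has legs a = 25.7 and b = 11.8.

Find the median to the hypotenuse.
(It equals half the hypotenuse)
Hypotenuse c = √(a² + b²) = √(660.49 + 139.24) = √799.73 ≈ 28.2795
Median to hypotenuse = c/2 ≈ 28.2795/2 ≈ 14.1397

Median = 14.14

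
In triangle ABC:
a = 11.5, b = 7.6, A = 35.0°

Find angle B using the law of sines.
a/sin(A) = b/sin(B)  ⇒  sin(B) = b·sin(A)/a = 7.6·sin(35.0°)/11.5
sin(35.0°) ≈ 0.573576
sin(B) ≈ 7.6·0.573576/11.5 ≈ 4.35918/11.5 ≈ 0.379059
B = arcsin(0.379059) ≈ 22.2754°
(Since b ≤ a we need B ≤ A, so the obtuse alternative 180° − 22.2754° ≈ 157.725° is rejected.)

B = 22.28°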